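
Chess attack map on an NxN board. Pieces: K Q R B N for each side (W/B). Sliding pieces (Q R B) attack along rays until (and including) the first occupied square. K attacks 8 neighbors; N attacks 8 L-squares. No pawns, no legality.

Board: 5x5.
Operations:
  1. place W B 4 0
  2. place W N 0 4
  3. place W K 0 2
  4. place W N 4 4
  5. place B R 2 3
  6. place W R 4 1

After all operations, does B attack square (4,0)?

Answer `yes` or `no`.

Op 1: place WB@(4,0)
Op 2: place WN@(0,4)
Op 3: place WK@(0,2)
Op 4: place WN@(4,4)
Op 5: place BR@(2,3)
Op 6: place WR@(4,1)
Per-piece attacks for B:
  BR@(2,3): attacks (2,4) (2,2) (2,1) (2,0) (3,3) (4,3) (1,3) (0,3)
B attacks (4,0): no

Answer: no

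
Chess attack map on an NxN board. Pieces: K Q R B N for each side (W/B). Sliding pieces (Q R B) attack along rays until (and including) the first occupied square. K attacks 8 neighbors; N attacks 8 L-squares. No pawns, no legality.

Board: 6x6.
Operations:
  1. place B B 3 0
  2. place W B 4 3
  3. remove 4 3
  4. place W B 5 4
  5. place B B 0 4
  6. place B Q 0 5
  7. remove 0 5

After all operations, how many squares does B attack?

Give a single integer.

Op 1: place BB@(3,0)
Op 2: place WB@(4,3)
Op 3: remove (4,3)
Op 4: place WB@(5,4)
Op 5: place BB@(0,4)
Op 6: place BQ@(0,5)
Op 7: remove (0,5)
Per-piece attacks for B:
  BB@(0,4): attacks (1,5) (1,3) (2,2) (3,1) (4,0)
  BB@(3,0): attacks (4,1) (5,2) (2,1) (1,2) (0,3)
Union (10 distinct): (0,3) (1,2) (1,3) (1,5) (2,1) (2,2) (3,1) (4,0) (4,1) (5,2)

Answer: 10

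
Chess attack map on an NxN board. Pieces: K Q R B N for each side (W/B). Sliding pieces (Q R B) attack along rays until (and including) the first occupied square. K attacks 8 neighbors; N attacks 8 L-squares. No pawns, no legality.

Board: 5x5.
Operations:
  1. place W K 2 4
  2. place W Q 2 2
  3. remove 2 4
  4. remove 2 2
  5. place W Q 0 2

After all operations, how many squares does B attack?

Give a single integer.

Op 1: place WK@(2,4)
Op 2: place WQ@(2,2)
Op 3: remove (2,4)
Op 4: remove (2,2)
Op 5: place WQ@(0,2)
Per-piece attacks for B:
Union (0 distinct): (none)

Answer: 0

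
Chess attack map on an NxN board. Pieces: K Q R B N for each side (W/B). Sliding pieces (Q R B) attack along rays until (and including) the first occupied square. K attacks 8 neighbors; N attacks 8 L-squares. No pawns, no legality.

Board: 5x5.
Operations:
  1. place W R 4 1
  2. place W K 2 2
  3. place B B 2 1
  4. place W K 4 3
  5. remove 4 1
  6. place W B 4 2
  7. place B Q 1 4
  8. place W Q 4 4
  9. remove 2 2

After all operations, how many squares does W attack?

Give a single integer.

Answer: 13

Derivation:
Op 1: place WR@(4,1)
Op 2: place WK@(2,2)
Op 3: place BB@(2,1)
Op 4: place WK@(4,3)
Op 5: remove (4,1)
Op 6: place WB@(4,2)
Op 7: place BQ@(1,4)
Op 8: place WQ@(4,4)
Op 9: remove (2,2)
Per-piece attacks for W:
  WB@(4,2): attacks (3,3) (2,4) (3,1) (2,0)
  WK@(4,3): attacks (4,4) (4,2) (3,3) (3,4) (3,2)
  WQ@(4,4): attacks (4,3) (3,4) (2,4) (1,4) (3,3) (2,2) (1,1) (0,0) [ray(0,-1) blocked at (4,3); ray(-1,0) blocked at (1,4)]
Union (13 distinct): (0,0) (1,1) (1,4) (2,0) (2,2) (2,4) (3,1) (3,2) (3,3) (3,4) (4,2) (4,3) (4,4)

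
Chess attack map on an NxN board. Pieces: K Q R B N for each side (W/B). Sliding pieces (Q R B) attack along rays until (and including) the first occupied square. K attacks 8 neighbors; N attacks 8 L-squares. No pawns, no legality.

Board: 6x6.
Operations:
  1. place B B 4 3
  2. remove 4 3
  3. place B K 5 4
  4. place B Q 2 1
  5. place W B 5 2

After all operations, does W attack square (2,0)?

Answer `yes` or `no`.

Answer: no

Derivation:
Op 1: place BB@(4,3)
Op 2: remove (4,3)
Op 3: place BK@(5,4)
Op 4: place BQ@(2,1)
Op 5: place WB@(5,2)
Per-piece attacks for W:
  WB@(5,2): attacks (4,3) (3,4) (2,5) (4,1) (3,0)
W attacks (2,0): no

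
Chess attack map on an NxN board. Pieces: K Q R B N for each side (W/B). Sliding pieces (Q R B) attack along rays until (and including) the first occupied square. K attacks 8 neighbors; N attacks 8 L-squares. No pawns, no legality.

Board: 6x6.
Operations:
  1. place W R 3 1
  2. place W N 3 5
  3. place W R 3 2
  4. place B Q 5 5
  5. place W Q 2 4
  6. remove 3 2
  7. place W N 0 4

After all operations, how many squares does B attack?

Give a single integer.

Answer: 12

Derivation:
Op 1: place WR@(3,1)
Op 2: place WN@(3,5)
Op 3: place WR@(3,2)
Op 4: place BQ@(5,5)
Op 5: place WQ@(2,4)
Op 6: remove (3,2)
Op 7: place WN@(0,4)
Per-piece attacks for B:
  BQ@(5,5): attacks (5,4) (5,3) (5,2) (5,1) (5,0) (4,5) (3,5) (4,4) (3,3) (2,2) (1,1) (0,0) [ray(-1,0) blocked at (3,5)]
Union (12 distinct): (0,0) (1,1) (2,2) (3,3) (3,5) (4,4) (4,5) (5,0) (5,1) (5,2) (5,3) (5,4)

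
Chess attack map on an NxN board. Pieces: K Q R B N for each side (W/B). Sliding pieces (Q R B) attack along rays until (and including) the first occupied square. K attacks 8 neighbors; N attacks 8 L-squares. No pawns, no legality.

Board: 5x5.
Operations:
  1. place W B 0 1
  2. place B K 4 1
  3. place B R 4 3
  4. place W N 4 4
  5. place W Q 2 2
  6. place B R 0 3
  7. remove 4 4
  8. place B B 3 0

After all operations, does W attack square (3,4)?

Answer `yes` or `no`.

Answer: yes

Derivation:
Op 1: place WB@(0,1)
Op 2: place BK@(4,1)
Op 3: place BR@(4,3)
Op 4: place WN@(4,4)
Op 5: place WQ@(2,2)
Op 6: place BR@(0,3)
Op 7: remove (4,4)
Op 8: place BB@(3,0)
Per-piece attacks for W:
  WB@(0,1): attacks (1,2) (2,3) (3,4) (1,0)
  WQ@(2,2): attacks (2,3) (2,4) (2,1) (2,0) (3,2) (4,2) (1,2) (0,2) (3,3) (4,4) (3,1) (4,0) (1,3) (0,4) (1,1) (0,0)
W attacks (3,4): yes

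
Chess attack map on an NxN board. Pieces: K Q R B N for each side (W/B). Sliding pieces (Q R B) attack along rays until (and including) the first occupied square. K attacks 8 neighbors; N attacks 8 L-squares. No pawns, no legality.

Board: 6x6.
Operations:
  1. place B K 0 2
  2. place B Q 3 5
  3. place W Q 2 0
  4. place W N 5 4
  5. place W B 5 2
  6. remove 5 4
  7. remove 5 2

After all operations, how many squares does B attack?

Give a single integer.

Answer: 19

Derivation:
Op 1: place BK@(0,2)
Op 2: place BQ@(3,5)
Op 3: place WQ@(2,0)
Op 4: place WN@(5,4)
Op 5: place WB@(5,2)
Op 6: remove (5,4)
Op 7: remove (5,2)
Per-piece attacks for B:
  BK@(0,2): attacks (0,3) (0,1) (1,2) (1,3) (1,1)
  BQ@(3,5): attacks (3,4) (3,3) (3,2) (3,1) (3,0) (4,5) (5,5) (2,5) (1,5) (0,5) (4,4) (5,3) (2,4) (1,3) (0,2) [ray(-1,-1) blocked at (0,2)]
Union (19 distinct): (0,1) (0,2) (0,3) (0,5) (1,1) (1,2) (1,3) (1,5) (2,4) (2,5) (3,0) (3,1) (3,2) (3,3) (3,4) (4,4) (4,5) (5,3) (5,5)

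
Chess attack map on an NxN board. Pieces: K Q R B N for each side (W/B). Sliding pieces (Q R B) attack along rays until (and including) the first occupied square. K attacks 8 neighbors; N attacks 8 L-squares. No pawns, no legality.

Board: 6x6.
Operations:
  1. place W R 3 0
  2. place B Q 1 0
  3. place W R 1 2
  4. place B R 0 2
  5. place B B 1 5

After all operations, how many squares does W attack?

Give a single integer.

Op 1: place WR@(3,0)
Op 2: place BQ@(1,0)
Op 3: place WR@(1,2)
Op 4: place BR@(0,2)
Op 5: place BB@(1,5)
Per-piece attacks for W:
  WR@(1,2): attacks (1,3) (1,4) (1,5) (1,1) (1,0) (2,2) (3,2) (4,2) (5,2) (0,2) [ray(0,1) blocked at (1,5); ray(0,-1) blocked at (1,0); ray(-1,0) blocked at (0,2)]
  WR@(3,0): attacks (3,1) (3,2) (3,3) (3,4) (3,5) (4,0) (5,0) (2,0) (1,0) [ray(-1,0) blocked at (1,0)]
Union (17 distinct): (0,2) (1,0) (1,1) (1,3) (1,4) (1,5) (2,0) (2,2) (3,1) (3,2) (3,3) (3,4) (3,5) (4,0) (4,2) (5,0) (5,2)

Answer: 17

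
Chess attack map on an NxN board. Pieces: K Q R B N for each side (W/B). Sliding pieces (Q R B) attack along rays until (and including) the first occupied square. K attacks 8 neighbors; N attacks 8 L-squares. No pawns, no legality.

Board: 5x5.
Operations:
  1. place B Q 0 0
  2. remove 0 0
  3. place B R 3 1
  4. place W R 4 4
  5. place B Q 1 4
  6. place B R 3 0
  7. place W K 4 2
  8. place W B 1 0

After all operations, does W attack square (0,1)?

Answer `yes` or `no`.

Answer: yes

Derivation:
Op 1: place BQ@(0,0)
Op 2: remove (0,0)
Op 3: place BR@(3,1)
Op 4: place WR@(4,4)
Op 5: place BQ@(1,4)
Op 6: place BR@(3,0)
Op 7: place WK@(4,2)
Op 8: place WB@(1,0)
Per-piece attacks for W:
  WB@(1,0): attacks (2,1) (3,2) (4,3) (0,1)
  WK@(4,2): attacks (4,3) (4,1) (3,2) (3,3) (3,1)
  WR@(4,4): attacks (4,3) (4,2) (3,4) (2,4) (1,4) [ray(0,-1) blocked at (4,2); ray(-1,0) blocked at (1,4)]
W attacks (0,1): yes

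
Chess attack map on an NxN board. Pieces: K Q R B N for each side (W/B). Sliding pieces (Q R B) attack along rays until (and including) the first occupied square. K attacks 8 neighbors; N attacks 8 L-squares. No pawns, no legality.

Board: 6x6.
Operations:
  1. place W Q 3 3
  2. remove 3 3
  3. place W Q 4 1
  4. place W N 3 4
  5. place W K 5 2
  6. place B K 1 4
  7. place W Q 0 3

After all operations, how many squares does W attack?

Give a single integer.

Op 1: place WQ@(3,3)
Op 2: remove (3,3)
Op 3: place WQ@(4,1)
Op 4: place WN@(3,4)
Op 5: place WK@(5,2)
Op 6: place BK@(1,4)
Op 7: place WQ@(0,3)
Per-piece attacks for W:
  WQ@(0,3): attacks (0,4) (0,5) (0,2) (0,1) (0,0) (1,3) (2,3) (3,3) (4,3) (5,3) (1,4) (1,2) (2,1) (3,0) [ray(1,1) blocked at (1,4)]
  WN@(3,4): attacks (5,5) (1,5) (4,2) (5,3) (2,2) (1,3)
  WQ@(4,1): attacks (4,2) (4,3) (4,4) (4,5) (4,0) (5,1) (3,1) (2,1) (1,1) (0,1) (5,2) (5,0) (3,2) (2,3) (1,4) (3,0) [ray(1,1) blocked at (5,2); ray(-1,1) blocked at (1,4)]
  WK@(5,2): attacks (5,3) (5,1) (4,2) (4,3) (4,1)
Union (28 distinct): (0,0) (0,1) (0,2) (0,4) (0,5) (1,1) (1,2) (1,3) (1,4) (1,5) (2,1) (2,2) (2,3) (3,0) (3,1) (3,2) (3,3) (4,0) (4,1) (4,2) (4,3) (4,4) (4,5) (5,0) (5,1) (5,2) (5,3) (5,5)

Answer: 28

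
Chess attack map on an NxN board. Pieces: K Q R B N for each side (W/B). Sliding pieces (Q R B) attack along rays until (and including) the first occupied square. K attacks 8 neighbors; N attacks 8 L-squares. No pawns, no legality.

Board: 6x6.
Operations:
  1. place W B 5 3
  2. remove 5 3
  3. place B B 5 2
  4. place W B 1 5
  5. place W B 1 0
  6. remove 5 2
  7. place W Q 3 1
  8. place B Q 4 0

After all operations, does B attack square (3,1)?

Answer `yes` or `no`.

Op 1: place WB@(5,3)
Op 2: remove (5,3)
Op 3: place BB@(5,2)
Op 4: place WB@(1,5)
Op 5: place WB@(1,0)
Op 6: remove (5,2)
Op 7: place WQ@(3,1)
Op 8: place BQ@(4,0)
Per-piece attacks for B:
  BQ@(4,0): attacks (4,1) (4,2) (4,3) (4,4) (4,5) (5,0) (3,0) (2,0) (1,0) (5,1) (3,1) [ray(-1,0) blocked at (1,0); ray(-1,1) blocked at (3,1)]
B attacks (3,1): yes

Answer: yes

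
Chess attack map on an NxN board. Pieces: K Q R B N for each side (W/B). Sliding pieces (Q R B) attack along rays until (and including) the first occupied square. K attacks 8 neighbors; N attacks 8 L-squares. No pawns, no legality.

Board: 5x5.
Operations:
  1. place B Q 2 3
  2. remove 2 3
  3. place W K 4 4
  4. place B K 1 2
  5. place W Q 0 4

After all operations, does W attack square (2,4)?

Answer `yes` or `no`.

Op 1: place BQ@(2,3)
Op 2: remove (2,3)
Op 3: place WK@(4,4)
Op 4: place BK@(1,2)
Op 5: place WQ@(0,4)
Per-piece attacks for W:
  WQ@(0,4): attacks (0,3) (0,2) (0,1) (0,0) (1,4) (2,4) (3,4) (4,4) (1,3) (2,2) (3,1) (4,0) [ray(1,0) blocked at (4,4)]
  WK@(4,4): attacks (4,3) (3,4) (3,3)
W attacks (2,4): yes

Answer: yes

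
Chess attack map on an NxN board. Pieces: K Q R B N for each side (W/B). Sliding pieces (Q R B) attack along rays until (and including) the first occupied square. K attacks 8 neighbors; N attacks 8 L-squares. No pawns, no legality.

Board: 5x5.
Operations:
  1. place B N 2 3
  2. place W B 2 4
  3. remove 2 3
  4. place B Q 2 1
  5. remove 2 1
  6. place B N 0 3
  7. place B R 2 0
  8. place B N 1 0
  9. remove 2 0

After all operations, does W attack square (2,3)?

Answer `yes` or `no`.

Op 1: place BN@(2,3)
Op 2: place WB@(2,4)
Op 3: remove (2,3)
Op 4: place BQ@(2,1)
Op 5: remove (2,1)
Op 6: place BN@(0,3)
Op 7: place BR@(2,0)
Op 8: place BN@(1,0)
Op 9: remove (2,0)
Per-piece attacks for W:
  WB@(2,4): attacks (3,3) (4,2) (1,3) (0,2)
W attacks (2,3): no

Answer: no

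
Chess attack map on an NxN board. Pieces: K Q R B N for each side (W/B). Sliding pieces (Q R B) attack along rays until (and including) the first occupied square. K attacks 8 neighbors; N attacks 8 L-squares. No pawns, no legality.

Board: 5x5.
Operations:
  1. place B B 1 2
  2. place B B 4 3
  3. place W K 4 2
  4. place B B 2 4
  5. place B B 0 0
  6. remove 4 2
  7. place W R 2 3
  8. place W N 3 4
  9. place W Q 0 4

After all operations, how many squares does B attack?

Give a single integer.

Answer: 15

Derivation:
Op 1: place BB@(1,2)
Op 2: place BB@(4,3)
Op 3: place WK@(4,2)
Op 4: place BB@(2,4)
Op 5: place BB@(0,0)
Op 6: remove (4,2)
Op 7: place WR@(2,3)
Op 8: place WN@(3,4)
Op 9: place WQ@(0,4)
Per-piece attacks for B:
  BB@(0,0): attacks (1,1) (2,2) (3,3) (4,4)
  BB@(1,2): attacks (2,3) (2,1) (3,0) (0,3) (0,1) [ray(1,1) blocked at (2,3)]
  BB@(2,4): attacks (3,3) (4,2) (1,3) (0,2)
  BB@(4,3): attacks (3,4) (3,2) (2,1) (1,0) [ray(-1,1) blocked at (3,4)]
Union (15 distinct): (0,1) (0,2) (0,3) (1,0) (1,1) (1,3) (2,1) (2,2) (2,3) (3,0) (3,2) (3,3) (3,4) (4,2) (4,4)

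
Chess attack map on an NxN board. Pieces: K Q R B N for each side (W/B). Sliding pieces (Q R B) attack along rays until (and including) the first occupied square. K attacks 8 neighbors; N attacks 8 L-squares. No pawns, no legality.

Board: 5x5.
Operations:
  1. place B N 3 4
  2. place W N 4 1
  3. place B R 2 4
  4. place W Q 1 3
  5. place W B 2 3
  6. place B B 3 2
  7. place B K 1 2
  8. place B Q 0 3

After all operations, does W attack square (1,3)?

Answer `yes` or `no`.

Answer: no

Derivation:
Op 1: place BN@(3,4)
Op 2: place WN@(4,1)
Op 3: place BR@(2,4)
Op 4: place WQ@(1,3)
Op 5: place WB@(2,3)
Op 6: place BB@(3,2)
Op 7: place BK@(1,2)
Op 8: place BQ@(0,3)
Per-piece attacks for W:
  WQ@(1,3): attacks (1,4) (1,2) (2,3) (0,3) (2,4) (2,2) (3,1) (4,0) (0,4) (0,2) [ray(0,-1) blocked at (1,2); ray(1,0) blocked at (2,3); ray(-1,0) blocked at (0,3); ray(1,1) blocked at (2,4)]
  WB@(2,3): attacks (3,4) (3,2) (1,4) (1,2) [ray(1,1) blocked at (3,4); ray(1,-1) blocked at (3,2); ray(-1,-1) blocked at (1,2)]
  WN@(4,1): attacks (3,3) (2,2) (2,0)
W attacks (1,3): no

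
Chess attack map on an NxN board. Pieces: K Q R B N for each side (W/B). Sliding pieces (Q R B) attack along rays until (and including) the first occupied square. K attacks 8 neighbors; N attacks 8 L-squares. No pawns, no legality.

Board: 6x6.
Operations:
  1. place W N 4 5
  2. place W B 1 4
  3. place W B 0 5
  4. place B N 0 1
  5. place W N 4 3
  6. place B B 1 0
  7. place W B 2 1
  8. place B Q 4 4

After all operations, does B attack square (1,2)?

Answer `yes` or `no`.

Answer: no

Derivation:
Op 1: place WN@(4,5)
Op 2: place WB@(1,4)
Op 3: place WB@(0,5)
Op 4: place BN@(0,1)
Op 5: place WN@(4,3)
Op 6: place BB@(1,0)
Op 7: place WB@(2,1)
Op 8: place BQ@(4,4)
Per-piece attacks for B:
  BN@(0,1): attacks (1,3) (2,2) (2,0)
  BB@(1,0): attacks (2,1) (0,1) [ray(1,1) blocked at (2,1); ray(-1,1) blocked at (0,1)]
  BQ@(4,4): attacks (4,5) (4,3) (5,4) (3,4) (2,4) (1,4) (5,5) (5,3) (3,5) (3,3) (2,2) (1,1) (0,0) [ray(0,1) blocked at (4,5); ray(0,-1) blocked at (4,3); ray(-1,0) blocked at (1,4)]
B attacks (1,2): no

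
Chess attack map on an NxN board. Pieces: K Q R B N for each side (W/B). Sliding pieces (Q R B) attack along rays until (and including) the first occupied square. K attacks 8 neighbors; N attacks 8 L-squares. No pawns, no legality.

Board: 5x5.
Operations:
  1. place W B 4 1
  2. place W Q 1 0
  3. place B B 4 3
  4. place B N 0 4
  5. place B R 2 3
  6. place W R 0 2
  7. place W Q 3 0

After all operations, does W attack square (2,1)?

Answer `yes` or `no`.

Answer: yes

Derivation:
Op 1: place WB@(4,1)
Op 2: place WQ@(1,0)
Op 3: place BB@(4,3)
Op 4: place BN@(0,4)
Op 5: place BR@(2,3)
Op 6: place WR@(0,2)
Op 7: place WQ@(3,0)
Per-piece attacks for W:
  WR@(0,2): attacks (0,3) (0,4) (0,1) (0,0) (1,2) (2,2) (3,2) (4,2) [ray(0,1) blocked at (0,4)]
  WQ@(1,0): attacks (1,1) (1,2) (1,3) (1,4) (2,0) (3,0) (0,0) (2,1) (3,2) (4,3) (0,1) [ray(1,0) blocked at (3,0); ray(1,1) blocked at (4,3)]
  WQ@(3,0): attacks (3,1) (3,2) (3,3) (3,4) (4,0) (2,0) (1,0) (4,1) (2,1) (1,2) (0,3) [ray(-1,0) blocked at (1,0); ray(1,1) blocked at (4,1)]
  WB@(4,1): attacks (3,2) (2,3) (3,0) [ray(-1,1) blocked at (2,3); ray(-1,-1) blocked at (3,0)]
W attacks (2,1): yes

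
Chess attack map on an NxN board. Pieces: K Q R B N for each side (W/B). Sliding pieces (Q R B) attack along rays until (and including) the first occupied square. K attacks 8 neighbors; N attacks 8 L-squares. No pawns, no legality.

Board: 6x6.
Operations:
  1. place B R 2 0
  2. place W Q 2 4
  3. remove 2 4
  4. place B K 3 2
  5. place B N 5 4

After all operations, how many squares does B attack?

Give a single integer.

Answer: 16

Derivation:
Op 1: place BR@(2,0)
Op 2: place WQ@(2,4)
Op 3: remove (2,4)
Op 4: place BK@(3,2)
Op 5: place BN@(5,4)
Per-piece attacks for B:
  BR@(2,0): attacks (2,1) (2,2) (2,3) (2,4) (2,5) (3,0) (4,0) (5,0) (1,0) (0,0)
  BK@(3,2): attacks (3,3) (3,1) (4,2) (2,2) (4,3) (4,1) (2,3) (2,1)
  BN@(5,4): attacks (3,5) (4,2) (3,3)
Union (16 distinct): (0,0) (1,0) (2,1) (2,2) (2,3) (2,4) (2,5) (3,0) (3,1) (3,3) (3,5) (4,0) (4,1) (4,2) (4,3) (5,0)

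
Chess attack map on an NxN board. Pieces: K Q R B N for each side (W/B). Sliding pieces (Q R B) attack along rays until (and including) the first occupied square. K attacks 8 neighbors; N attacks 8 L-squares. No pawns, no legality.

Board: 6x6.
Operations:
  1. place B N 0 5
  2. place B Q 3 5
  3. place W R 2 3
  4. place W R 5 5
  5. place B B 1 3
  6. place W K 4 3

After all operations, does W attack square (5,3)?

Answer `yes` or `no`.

Answer: yes

Derivation:
Op 1: place BN@(0,5)
Op 2: place BQ@(3,5)
Op 3: place WR@(2,3)
Op 4: place WR@(5,5)
Op 5: place BB@(1,3)
Op 6: place WK@(4,3)
Per-piece attacks for W:
  WR@(2,3): attacks (2,4) (2,5) (2,2) (2,1) (2,0) (3,3) (4,3) (1,3) [ray(1,0) blocked at (4,3); ray(-1,0) blocked at (1,3)]
  WK@(4,3): attacks (4,4) (4,2) (5,3) (3,3) (5,4) (5,2) (3,4) (3,2)
  WR@(5,5): attacks (5,4) (5,3) (5,2) (5,1) (5,0) (4,5) (3,5) [ray(-1,0) blocked at (3,5)]
W attacks (5,3): yes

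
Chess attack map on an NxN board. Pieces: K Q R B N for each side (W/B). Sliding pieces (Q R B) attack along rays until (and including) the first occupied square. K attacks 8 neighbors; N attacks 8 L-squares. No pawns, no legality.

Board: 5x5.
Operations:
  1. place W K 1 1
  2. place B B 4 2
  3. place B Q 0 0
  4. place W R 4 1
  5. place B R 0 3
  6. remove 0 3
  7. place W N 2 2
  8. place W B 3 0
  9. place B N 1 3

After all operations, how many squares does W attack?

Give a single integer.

Answer: 18

Derivation:
Op 1: place WK@(1,1)
Op 2: place BB@(4,2)
Op 3: place BQ@(0,0)
Op 4: place WR@(4,1)
Op 5: place BR@(0,3)
Op 6: remove (0,3)
Op 7: place WN@(2,2)
Op 8: place WB@(3,0)
Op 9: place BN@(1,3)
Per-piece attacks for W:
  WK@(1,1): attacks (1,2) (1,0) (2,1) (0,1) (2,2) (2,0) (0,2) (0,0)
  WN@(2,2): attacks (3,4) (4,3) (1,4) (0,3) (3,0) (4,1) (1,0) (0,1)
  WB@(3,0): attacks (4,1) (2,1) (1,2) (0,3) [ray(1,1) blocked at (4,1)]
  WR@(4,1): attacks (4,2) (4,0) (3,1) (2,1) (1,1) [ray(0,1) blocked at (4,2); ray(-1,0) blocked at (1,1)]
Union (18 distinct): (0,0) (0,1) (0,2) (0,3) (1,0) (1,1) (1,2) (1,4) (2,0) (2,1) (2,2) (3,0) (3,1) (3,4) (4,0) (4,1) (4,2) (4,3)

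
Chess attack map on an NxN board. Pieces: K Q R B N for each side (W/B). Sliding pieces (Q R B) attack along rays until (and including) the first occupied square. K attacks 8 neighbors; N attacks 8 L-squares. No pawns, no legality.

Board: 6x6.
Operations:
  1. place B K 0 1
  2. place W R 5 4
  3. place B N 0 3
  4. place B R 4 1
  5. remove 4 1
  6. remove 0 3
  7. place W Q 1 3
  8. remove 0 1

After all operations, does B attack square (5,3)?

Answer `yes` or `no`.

Op 1: place BK@(0,1)
Op 2: place WR@(5,4)
Op 3: place BN@(0,3)
Op 4: place BR@(4,1)
Op 5: remove (4,1)
Op 6: remove (0,3)
Op 7: place WQ@(1,3)
Op 8: remove (0,1)
Per-piece attacks for B:
B attacks (5,3): no

Answer: no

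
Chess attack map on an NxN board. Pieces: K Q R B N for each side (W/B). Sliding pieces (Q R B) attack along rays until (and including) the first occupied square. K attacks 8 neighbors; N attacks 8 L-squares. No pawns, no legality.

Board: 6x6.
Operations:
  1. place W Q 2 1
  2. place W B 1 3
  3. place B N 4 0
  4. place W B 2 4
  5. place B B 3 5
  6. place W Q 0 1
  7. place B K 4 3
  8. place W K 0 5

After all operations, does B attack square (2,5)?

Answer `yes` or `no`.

Op 1: place WQ@(2,1)
Op 2: place WB@(1,3)
Op 3: place BN@(4,0)
Op 4: place WB@(2,4)
Op 5: place BB@(3,5)
Op 6: place WQ@(0,1)
Op 7: place BK@(4,3)
Op 8: place WK@(0,5)
Per-piece attacks for B:
  BB@(3,5): attacks (4,4) (5,3) (2,4) [ray(-1,-1) blocked at (2,4)]
  BN@(4,0): attacks (5,2) (3,2) (2,1)
  BK@(4,3): attacks (4,4) (4,2) (5,3) (3,3) (5,4) (5,2) (3,4) (3,2)
B attacks (2,5): no

Answer: no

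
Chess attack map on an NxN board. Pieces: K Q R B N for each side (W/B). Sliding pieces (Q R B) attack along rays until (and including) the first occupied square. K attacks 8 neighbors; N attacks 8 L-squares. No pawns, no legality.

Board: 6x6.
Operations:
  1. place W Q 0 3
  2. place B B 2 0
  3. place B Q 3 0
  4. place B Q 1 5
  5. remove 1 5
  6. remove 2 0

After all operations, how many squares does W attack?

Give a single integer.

Answer: 15

Derivation:
Op 1: place WQ@(0,3)
Op 2: place BB@(2,0)
Op 3: place BQ@(3,0)
Op 4: place BQ@(1,5)
Op 5: remove (1,5)
Op 6: remove (2,0)
Per-piece attacks for W:
  WQ@(0,3): attacks (0,4) (0,5) (0,2) (0,1) (0,0) (1,3) (2,3) (3,3) (4,3) (5,3) (1,4) (2,5) (1,2) (2,1) (3,0) [ray(1,-1) blocked at (3,0)]
Union (15 distinct): (0,0) (0,1) (0,2) (0,4) (0,5) (1,2) (1,3) (1,4) (2,1) (2,3) (2,5) (3,0) (3,3) (4,3) (5,3)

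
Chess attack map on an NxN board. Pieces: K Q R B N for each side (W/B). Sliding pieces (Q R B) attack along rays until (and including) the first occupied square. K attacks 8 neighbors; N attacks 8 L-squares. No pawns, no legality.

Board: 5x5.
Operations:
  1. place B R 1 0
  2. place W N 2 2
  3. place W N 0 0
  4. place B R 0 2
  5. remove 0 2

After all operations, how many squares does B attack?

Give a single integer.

Op 1: place BR@(1,0)
Op 2: place WN@(2,2)
Op 3: place WN@(0,0)
Op 4: place BR@(0,2)
Op 5: remove (0,2)
Per-piece attacks for B:
  BR@(1,0): attacks (1,1) (1,2) (1,3) (1,4) (2,0) (3,0) (4,0) (0,0) [ray(-1,0) blocked at (0,0)]
Union (8 distinct): (0,0) (1,1) (1,2) (1,3) (1,4) (2,0) (3,0) (4,0)

Answer: 8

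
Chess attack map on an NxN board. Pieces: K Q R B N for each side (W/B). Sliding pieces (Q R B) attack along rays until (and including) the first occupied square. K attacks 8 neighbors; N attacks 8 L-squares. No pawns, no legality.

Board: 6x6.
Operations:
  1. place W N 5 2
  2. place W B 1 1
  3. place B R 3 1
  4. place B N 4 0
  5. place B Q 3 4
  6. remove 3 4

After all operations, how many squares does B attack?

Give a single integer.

Op 1: place WN@(5,2)
Op 2: place WB@(1,1)
Op 3: place BR@(3,1)
Op 4: place BN@(4,0)
Op 5: place BQ@(3,4)
Op 6: remove (3,4)
Per-piece attacks for B:
  BR@(3,1): attacks (3,2) (3,3) (3,4) (3,5) (3,0) (4,1) (5,1) (2,1) (1,1) [ray(-1,0) blocked at (1,1)]
  BN@(4,0): attacks (5,2) (3,2) (2,1)
Union (10 distinct): (1,1) (2,1) (3,0) (3,2) (3,3) (3,4) (3,5) (4,1) (5,1) (5,2)

Answer: 10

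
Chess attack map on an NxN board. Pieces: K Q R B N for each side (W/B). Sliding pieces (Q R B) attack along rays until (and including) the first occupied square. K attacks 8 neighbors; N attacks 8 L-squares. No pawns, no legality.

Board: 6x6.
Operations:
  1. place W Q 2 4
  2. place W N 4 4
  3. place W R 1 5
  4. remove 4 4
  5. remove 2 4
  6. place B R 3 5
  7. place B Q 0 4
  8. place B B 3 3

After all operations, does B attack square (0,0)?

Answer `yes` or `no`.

Op 1: place WQ@(2,4)
Op 2: place WN@(4,4)
Op 3: place WR@(1,5)
Op 4: remove (4,4)
Op 5: remove (2,4)
Op 6: place BR@(3,5)
Op 7: place BQ@(0,4)
Op 8: place BB@(3,3)
Per-piece attacks for B:
  BQ@(0,4): attacks (0,5) (0,3) (0,2) (0,1) (0,0) (1,4) (2,4) (3,4) (4,4) (5,4) (1,5) (1,3) (2,2) (3,1) (4,0) [ray(1,1) blocked at (1,5)]
  BB@(3,3): attacks (4,4) (5,5) (4,2) (5,1) (2,4) (1,5) (2,2) (1,1) (0,0) [ray(-1,1) blocked at (1,5)]
  BR@(3,5): attacks (3,4) (3,3) (4,5) (5,5) (2,5) (1,5) [ray(0,-1) blocked at (3,3); ray(-1,0) blocked at (1,5)]
B attacks (0,0): yes

Answer: yes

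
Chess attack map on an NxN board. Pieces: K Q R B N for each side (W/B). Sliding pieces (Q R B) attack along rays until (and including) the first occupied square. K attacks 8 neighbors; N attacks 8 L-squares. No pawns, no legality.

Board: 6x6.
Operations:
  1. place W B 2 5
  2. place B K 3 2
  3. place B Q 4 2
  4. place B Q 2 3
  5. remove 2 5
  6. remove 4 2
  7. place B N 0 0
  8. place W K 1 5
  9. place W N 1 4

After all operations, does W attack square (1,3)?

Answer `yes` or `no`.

Answer: no

Derivation:
Op 1: place WB@(2,5)
Op 2: place BK@(3,2)
Op 3: place BQ@(4,2)
Op 4: place BQ@(2,3)
Op 5: remove (2,5)
Op 6: remove (4,2)
Op 7: place BN@(0,0)
Op 8: place WK@(1,5)
Op 9: place WN@(1,4)
Per-piece attacks for W:
  WN@(1,4): attacks (3,5) (2,2) (3,3) (0,2)
  WK@(1,5): attacks (1,4) (2,5) (0,5) (2,4) (0,4)
W attacks (1,3): no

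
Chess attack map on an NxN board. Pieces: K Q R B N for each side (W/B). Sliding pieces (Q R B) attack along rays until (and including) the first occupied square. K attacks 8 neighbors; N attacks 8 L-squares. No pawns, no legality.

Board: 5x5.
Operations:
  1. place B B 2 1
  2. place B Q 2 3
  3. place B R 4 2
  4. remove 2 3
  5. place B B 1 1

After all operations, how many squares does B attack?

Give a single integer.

Answer: 14

Derivation:
Op 1: place BB@(2,1)
Op 2: place BQ@(2,3)
Op 3: place BR@(4,2)
Op 4: remove (2,3)
Op 5: place BB@(1,1)
Per-piece attacks for B:
  BB@(1,1): attacks (2,2) (3,3) (4,4) (2,0) (0,2) (0,0)
  BB@(2,1): attacks (3,2) (4,3) (3,0) (1,2) (0,3) (1,0)
  BR@(4,2): attacks (4,3) (4,4) (4,1) (4,0) (3,2) (2,2) (1,2) (0,2)
Union (14 distinct): (0,0) (0,2) (0,3) (1,0) (1,2) (2,0) (2,2) (3,0) (3,2) (3,3) (4,0) (4,1) (4,3) (4,4)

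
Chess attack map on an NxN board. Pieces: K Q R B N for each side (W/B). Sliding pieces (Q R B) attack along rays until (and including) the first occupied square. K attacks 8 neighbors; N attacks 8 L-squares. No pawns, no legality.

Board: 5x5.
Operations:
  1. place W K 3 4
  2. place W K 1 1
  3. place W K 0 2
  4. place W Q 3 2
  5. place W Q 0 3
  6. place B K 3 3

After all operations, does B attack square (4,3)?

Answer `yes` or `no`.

Op 1: place WK@(3,4)
Op 2: place WK@(1,1)
Op 3: place WK@(0,2)
Op 4: place WQ@(3,2)
Op 5: place WQ@(0,3)
Op 6: place BK@(3,3)
Per-piece attacks for B:
  BK@(3,3): attacks (3,4) (3,2) (4,3) (2,3) (4,4) (4,2) (2,4) (2,2)
B attacks (4,3): yes

Answer: yes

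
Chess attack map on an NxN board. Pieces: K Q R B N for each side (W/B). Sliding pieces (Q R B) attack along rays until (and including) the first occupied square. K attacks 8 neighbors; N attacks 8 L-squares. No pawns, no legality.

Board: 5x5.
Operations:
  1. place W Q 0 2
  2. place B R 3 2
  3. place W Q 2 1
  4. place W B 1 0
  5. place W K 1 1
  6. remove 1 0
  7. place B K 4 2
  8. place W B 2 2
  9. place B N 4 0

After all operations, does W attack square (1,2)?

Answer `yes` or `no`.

Op 1: place WQ@(0,2)
Op 2: place BR@(3,2)
Op 3: place WQ@(2,1)
Op 4: place WB@(1,0)
Op 5: place WK@(1,1)
Op 6: remove (1,0)
Op 7: place BK@(4,2)
Op 8: place WB@(2,2)
Op 9: place BN@(4,0)
Per-piece attacks for W:
  WQ@(0,2): attacks (0,3) (0,4) (0,1) (0,0) (1,2) (2,2) (1,3) (2,4) (1,1) [ray(1,0) blocked at (2,2); ray(1,-1) blocked at (1,1)]
  WK@(1,1): attacks (1,2) (1,0) (2,1) (0,1) (2,2) (2,0) (0,2) (0,0)
  WQ@(2,1): attacks (2,2) (2,0) (3,1) (4,1) (1,1) (3,2) (3,0) (1,2) (0,3) (1,0) [ray(0,1) blocked at (2,2); ray(-1,0) blocked at (1,1); ray(1,1) blocked at (3,2)]
  WB@(2,2): attacks (3,3) (4,4) (3,1) (4,0) (1,3) (0,4) (1,1) [ray(1,-1) blocked at (4,0); ray(-1,-1) blocked at (1,1)]
W attacks (1,2): yes

Answer: yes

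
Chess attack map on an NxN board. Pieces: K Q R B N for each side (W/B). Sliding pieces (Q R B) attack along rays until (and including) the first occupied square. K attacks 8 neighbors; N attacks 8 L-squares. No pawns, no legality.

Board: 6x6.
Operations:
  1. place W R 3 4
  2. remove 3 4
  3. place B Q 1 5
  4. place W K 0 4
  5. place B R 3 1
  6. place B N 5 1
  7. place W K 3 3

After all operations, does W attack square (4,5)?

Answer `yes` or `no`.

Answer: no

Derivation:
Op 1: place WR@(3,4)
Op 2: remove (3,4)
Op 3: place BQ@(1,5)
Op 4: place WK@(0,4)
Op 5: place BR@(3,1)
Op 6: place BN@(5,1)
Op 7: place WK@(3,3)
Per-piece attacks for W:
  WK@(0,4): attacks (0,5) (0,3) (1,4) (1,5) (1,3)
  WK@(3,3): attacks (3,4) (3,2) (4,3) (2,3) (4,4) (4,2) (2,4) (2,2)
W attacks (4,5): no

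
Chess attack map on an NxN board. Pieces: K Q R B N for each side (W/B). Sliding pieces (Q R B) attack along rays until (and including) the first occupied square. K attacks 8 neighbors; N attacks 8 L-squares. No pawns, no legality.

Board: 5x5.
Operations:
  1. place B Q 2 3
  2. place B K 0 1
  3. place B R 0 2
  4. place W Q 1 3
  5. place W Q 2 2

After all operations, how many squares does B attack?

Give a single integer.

Answer: 17

Derivation:
Op 1: place BQ@(2,3)
Op 2: place BK@(0,1)
Op 3: place BR@(0,2)
Op 4: place WQ@(1,3)
Op 5: place WQ@(2,2)
Per-piece attacks for B:
  BK@(0,1): attacks (0,2) (0,0) (1,1) (1,2) (1,0)
  BR@(0,2): attacks (0,3) (0,4) (0,1) (1,2) (2,2) [ray(0,-1) blocked at (0,1); ray(1,0) blocked at (2,2)]
  BQ@(2,3): attacks (2,4) (2,2) (3,3) (4,3) (1,3) (3,4) (3,2) (4,1) (1,4) (1,2) (0,1) [ray(0,-1) blocked at (2,2); ray(-1,0) blocked at (1,3); ray(-1,-1) blocked at (0,1)]
Union (17 distinct): (0,0) (0,1) (0,2) (0,3) (0,4) (1,0) (1,1) (1,2) (1,3) (1,4) (2,2) (2,4) (3,2) (3,3) (3,4) (4,1) (4,3)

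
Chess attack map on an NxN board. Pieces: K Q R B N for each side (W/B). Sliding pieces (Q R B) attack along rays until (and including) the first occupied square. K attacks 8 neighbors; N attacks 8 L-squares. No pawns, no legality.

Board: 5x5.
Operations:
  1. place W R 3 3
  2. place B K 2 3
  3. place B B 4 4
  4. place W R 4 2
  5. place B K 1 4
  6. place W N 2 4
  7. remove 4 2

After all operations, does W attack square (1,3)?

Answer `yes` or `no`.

Answer: no

Derivation:
Op 1: place WR@(3,3)
Op 2: place BK@(2,3)
Op 3: place BB@(4,4)
Op 4: place WR@(4,2)
Op 5: place BK@(1,4)
Op 6: place WN@(2,4)
Op 7: remove (4,2)
Per-piece attacks for W:
  WN@(2,4): attacks (3,2) (4,3) (1,2) (0,3)
  WR@(3,3): attacks (3,4) (3,2) (3,1) (3,0) (4,3) (2,3) [ray(-1,0) blocked at (2,3)]
W attacks (1,3): no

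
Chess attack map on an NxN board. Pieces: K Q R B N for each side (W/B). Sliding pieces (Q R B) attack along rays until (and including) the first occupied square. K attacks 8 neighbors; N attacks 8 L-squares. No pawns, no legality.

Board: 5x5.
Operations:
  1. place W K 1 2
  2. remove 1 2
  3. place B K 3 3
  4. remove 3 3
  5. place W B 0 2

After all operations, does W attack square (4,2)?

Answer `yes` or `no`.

Op 1: place WK@(1,2)
Op 2: remove (1,2)
Op 3: place BK@(3,3)
Op 4: remove (3,3)
Op 5: place WB@(0,2)
Per-piece attacks for W:
  WB@(0,2): attacks (1,3) (2,4) (1,1) (2,0)
W attacks (4,2): no

Answer: no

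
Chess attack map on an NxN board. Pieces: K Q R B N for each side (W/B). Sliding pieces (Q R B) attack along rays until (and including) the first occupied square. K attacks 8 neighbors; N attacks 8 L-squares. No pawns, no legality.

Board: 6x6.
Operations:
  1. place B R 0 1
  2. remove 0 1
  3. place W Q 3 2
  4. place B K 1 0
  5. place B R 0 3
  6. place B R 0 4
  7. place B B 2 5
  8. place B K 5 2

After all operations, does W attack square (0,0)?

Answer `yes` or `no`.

Answer: no

Derivation:
Op 1: place BR@(0,1)
Op 2: remove (0,1)
Op 3: place WQ@(3,2)
Op 4: place BK@(1,0)
Op 5: place BR@(0,3)
Op 6: place BR@(0,4)
Op 7: place BB@(2,5)
Op 8: place BK@(5,2)
Per-piece attacks for W:
  WQ@(3,2): attacks (3,3) (3,4) (3,5) (3,1) (3,0) (4,2) (5,2) (2,2) (1,2) (0,2) (4,3) (5,4) (4,1) (5,0) (2,3) (1,4) (0,5) (2,1) (1,0) [ray(1,0) blocked at (5,2); ray(-1,-1) blocked at (1,0)]
W attacks (0,0): no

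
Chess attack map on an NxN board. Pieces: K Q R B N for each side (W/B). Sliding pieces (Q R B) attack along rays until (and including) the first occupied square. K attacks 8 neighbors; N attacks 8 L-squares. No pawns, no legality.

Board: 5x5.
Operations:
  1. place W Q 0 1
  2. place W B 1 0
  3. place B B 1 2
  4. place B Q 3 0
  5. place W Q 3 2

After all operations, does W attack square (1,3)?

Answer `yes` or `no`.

Op 1: place WQ@(0,1)
Op 2: place WB@(1,0)
Op 3: place BB@(1,2)
Op 4: place BQ@(3,0)
Op 5: place WQ@(3,2)
Per-piece attacks for W:
  WQ@(0,1): attacks (0,2) (0,3) (0,4) (0,0) (1,1) (2,1) (3,1) (4,1) (1,2) (1,0) [ray(1,1) blocked at (1,2); ray(1,-1) blocked at (1,0)]
  WB@(1,0): attacks (2,1) (3,2) (0,1) [ray(1,1) blocked at (3,2); ray(-1,1) blocked at (0,1)]
  WQ@(3,2): attacks (3,3) (3,4) (3,1) (3,0) (4,2) (2,2) (1,2) (4,3) (4,1) (2,3) (1,4) (2,1) (1,0) [ray(0,-1) blocked at (3,0); ray(-1,0) blocked at (1,2); ray(-1,-1) blocked at (1,0)]
W attacks (1,3): no

Answer: no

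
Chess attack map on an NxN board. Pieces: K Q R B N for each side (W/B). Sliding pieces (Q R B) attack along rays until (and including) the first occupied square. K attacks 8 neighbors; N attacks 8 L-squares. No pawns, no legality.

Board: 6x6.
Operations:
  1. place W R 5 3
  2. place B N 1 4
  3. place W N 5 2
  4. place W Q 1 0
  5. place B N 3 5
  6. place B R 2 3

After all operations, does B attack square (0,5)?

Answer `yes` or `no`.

Answer: no

Derivation:
Op 1: place WR@(5,3)
Op 2: place BN@(1,4)
Op 3: place WN@(5,2)
Op 4: place WQ@(1,0)
Op 5: place BN@(3,5)
Op 6: place BR@(2,3)
Per-piece attacks for B:
  BN@(1,4): attacks (3,5) (2,2) (3,3) (0,2)
  BR@(2,3): attacks (2,4) (2,5) (2,2) (2,1) (2,0) (3,3) (4,3) (5,3) (1,3) (0,3) [ray(1,0) blocked at (5,3)]
  BN@(3,5): attacks (4,3) (5,4) (2,3) (1,4)
B attacks (0,5): no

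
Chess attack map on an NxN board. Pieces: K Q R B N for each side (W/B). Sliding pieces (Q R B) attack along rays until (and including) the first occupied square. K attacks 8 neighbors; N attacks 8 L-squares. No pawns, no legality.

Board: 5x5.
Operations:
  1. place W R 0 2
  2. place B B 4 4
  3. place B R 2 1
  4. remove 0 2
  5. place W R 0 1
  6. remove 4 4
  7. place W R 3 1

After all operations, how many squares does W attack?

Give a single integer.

Answer: 11

Derivation:
Op 1: place WR@(0,2)
Op 2: place BB@(4,4)
Op 3: place BR@(2,1)
Op 4: remove (0,2)
Op 5: place WR@(0,1)
Op 6: remove (4,4)
Op 7: place WR@(3,1)
Per-piece attacks for W:
  WR@(0,1): attacks (0,2) (0,3) (0,4) (0,0) (1,1) (2,1) [ray(1,0) blocked at (2,1)]
  WR@(3,1): attacks (3,2) (3,3) (3,4) (3,0) (4,1) (2,1) [ray(-1,0) blocked at (2,1)]
Union (11 distinct): (0,0) (0,2) (0,3) (0,4) (1,1) (2,1) (3,0) (3,2) (3,3) (3,4) (4,1)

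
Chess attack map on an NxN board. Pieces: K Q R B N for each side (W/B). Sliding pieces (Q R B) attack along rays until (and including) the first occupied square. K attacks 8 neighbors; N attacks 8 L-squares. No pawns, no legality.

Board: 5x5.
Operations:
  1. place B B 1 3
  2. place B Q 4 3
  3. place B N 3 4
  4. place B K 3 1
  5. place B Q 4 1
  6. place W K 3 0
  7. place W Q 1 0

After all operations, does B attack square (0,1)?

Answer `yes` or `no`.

Answer: no

Derivation:
Op 1: place BB@(1,3)
Op 2: place BQ@(4,3)
Op 3: place BN@(3,4)
Op 4: place BK@(3,1)
Op 5: place BQ@(4,1)
Op 6: place WK@(3,0)
Op 7: place WQ@(1,0)
Per-piece attacks for B:
  BB@(1,3): attacks (2,4) (2,2) (3,1) (0,4) (0,2) [ray(1,-1) blocked at (3,1)]
  BK@(3,1): attacks (3,2) (3,0) (4,1) (2,1) (4,2) (4,0) (2,2) (2,0)
  BN@(3,4): attacks (4,2) (2,2) (1,3)
  BQ@(4,1): attacks (4,2) (4,3) (4,0) (3,1) (3,2) (2,3) (1,4) (3,0) [ray(0,1) blocked at (4,3); ray(-1,0) blocked at (3,1); ray(-1,-1) blocked at (3,0)]
  BQ@(4,3): attacks (4,4) (4,2) (4,1) (3,3) (2,3) (1,3) (3,4) (3,2) (2,1) (1,0) [ray(0,-1) blocked at (4,1); ray(-1,0) blocked at (1,3); ray(-1,1) blocked at (3,4); ray(-1,-1) blocked at (1,0)]
B attacks (0,1): no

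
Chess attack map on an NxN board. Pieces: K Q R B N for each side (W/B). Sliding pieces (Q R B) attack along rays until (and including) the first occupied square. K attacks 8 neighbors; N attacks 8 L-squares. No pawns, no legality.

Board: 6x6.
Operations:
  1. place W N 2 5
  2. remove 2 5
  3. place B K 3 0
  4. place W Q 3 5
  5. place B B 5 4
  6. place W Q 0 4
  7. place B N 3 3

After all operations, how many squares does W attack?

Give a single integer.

Answer: 20

Derivation:
Op 1: place WN@(2,5)
Op 2: remove (2,5)
Op 3: place BK@(3,0)
Op 4: place WQ@(3,5)
Op 5: place BB@(5,4)
Op 6: place WQ@(0,4)
Op 7: place BN@(3,3)
Per-piece attacks for W:
  WQ@(0,4): attacks (0,5) (0,3) (0,2) (0,1) (0,0) (1,4) (2,4) (3,4) (4,4) (5,4) (1,5) (1,3) (2,2) (3,1) (4,0) [ray(1,0) blocked at (5,4)]
  WQ@(3,5): attacks (3,4) (3,3) (4,5) (5,5) (2,5) (1,5) (0,5) (4,4) (5,3) (2,4) (1,3) (0,2) [ray(0,-1) blocked at (3,3)]
Union (20 distinct): (0,0) (0,1) (0,2) (0,3) (0,5) (1,3) (1,4) (1,5) (2,2) (2,4) (2,5) (3,1) (3,3) (3,4) (4,0) (4,4) (4,5) (5,3) (5,4) (5,5)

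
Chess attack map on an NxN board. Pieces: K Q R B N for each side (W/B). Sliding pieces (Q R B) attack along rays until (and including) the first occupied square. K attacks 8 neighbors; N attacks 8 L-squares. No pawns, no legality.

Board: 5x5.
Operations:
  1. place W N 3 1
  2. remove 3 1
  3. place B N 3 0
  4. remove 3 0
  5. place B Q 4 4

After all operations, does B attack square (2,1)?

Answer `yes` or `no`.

Op 1: place WN@(3,1)
Op 2: remove (3,1)
Op 3: place BN@(3,0)
Op 4: remove (3,0)
Op 5: place BQ@(4,4)
Per-piece attacks for B:
  BQ@(4,4): attacks (4,3) (4,2) (4,1) (4,0) (3,4) (2,4) (1,4) (0,4) (3,3) (2,2) (1,1) (0,0)
B attacks (2,1): no

Answer: no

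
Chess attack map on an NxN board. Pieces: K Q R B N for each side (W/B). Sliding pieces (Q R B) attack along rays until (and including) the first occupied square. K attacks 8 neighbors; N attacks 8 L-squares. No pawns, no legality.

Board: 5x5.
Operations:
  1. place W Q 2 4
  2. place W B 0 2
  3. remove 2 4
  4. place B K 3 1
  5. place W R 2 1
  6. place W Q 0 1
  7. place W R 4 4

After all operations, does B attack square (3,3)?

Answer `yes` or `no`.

Answer: no

Derivation:
Op 1: place WQ@(2,4)
Op 2: place WB@(0,2)
Op 3: remove (2,4)
Op 4: place BK@(3,1)
Op 5: place WR@(2,1)
Op 6: place WQ@(0,1)
Op 7: place WR@(4,4)
Per-piece attacks for B:
  BK@(3,1): attacks (3,2) (3,0) (4,1) (2,1) (4,2) (4,0) (2,2) (2,0)
B attacks (3,3): no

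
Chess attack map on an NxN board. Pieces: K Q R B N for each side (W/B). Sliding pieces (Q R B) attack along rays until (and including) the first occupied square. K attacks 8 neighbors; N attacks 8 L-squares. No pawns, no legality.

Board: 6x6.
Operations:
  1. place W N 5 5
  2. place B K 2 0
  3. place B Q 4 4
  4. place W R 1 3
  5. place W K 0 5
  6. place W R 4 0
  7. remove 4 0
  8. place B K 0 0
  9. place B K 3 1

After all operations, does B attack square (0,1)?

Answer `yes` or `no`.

Op 1: place WN@(5,5)
Op 2: place BK@(2,0)
Op 3: place BQ@(4,4)
Op 4: place WR@(1,3)
Op 5: place WK@(0,5)
Op 6: place WR@(4,0)
Op 7: remove (4,0)
Op 8: place BK@(0,0)
Op 9: place BK@(3,1)
Per-piece attacks for B:
  BK@(0,0): attacks (0,1) (1,0) (1,1)
  BK@(2,0): attacks (2,1) (3,0) (1,0) (3,1) (1,1)
  BK@(3,1): attacks (3,2) (3,0) (4,1) (2,1) (4,2) (4,0) (2,2) (2,0)
  BQ@(4,4): attacks (4,5) (4,3) (4,2) (4,1) (4,0) (5,4) (3,4) (2,4) (1,4) (0,4) (5,5) (5,3) (3,5) (3,3) (2,2) (1,1) (0,0) [ray(1,1) blocked at (5,5); ray(-1,-1) blocked at (0,0)]
B attacks (0,1): yes

Answer: yes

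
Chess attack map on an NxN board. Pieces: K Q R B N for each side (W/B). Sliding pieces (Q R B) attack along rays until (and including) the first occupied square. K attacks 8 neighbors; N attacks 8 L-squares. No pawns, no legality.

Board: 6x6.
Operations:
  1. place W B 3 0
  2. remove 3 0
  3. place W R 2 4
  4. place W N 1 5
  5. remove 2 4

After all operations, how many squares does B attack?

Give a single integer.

Op 1: place WB@(3,0)
Op 2: remove (3,0)
Op 3: place WR@(2,4)
Op 4: place WN@(1,5)
Op 5: remove (2,4)
Per-piece attacks for B:
Union (0 distinct): (none)

Answer: 0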